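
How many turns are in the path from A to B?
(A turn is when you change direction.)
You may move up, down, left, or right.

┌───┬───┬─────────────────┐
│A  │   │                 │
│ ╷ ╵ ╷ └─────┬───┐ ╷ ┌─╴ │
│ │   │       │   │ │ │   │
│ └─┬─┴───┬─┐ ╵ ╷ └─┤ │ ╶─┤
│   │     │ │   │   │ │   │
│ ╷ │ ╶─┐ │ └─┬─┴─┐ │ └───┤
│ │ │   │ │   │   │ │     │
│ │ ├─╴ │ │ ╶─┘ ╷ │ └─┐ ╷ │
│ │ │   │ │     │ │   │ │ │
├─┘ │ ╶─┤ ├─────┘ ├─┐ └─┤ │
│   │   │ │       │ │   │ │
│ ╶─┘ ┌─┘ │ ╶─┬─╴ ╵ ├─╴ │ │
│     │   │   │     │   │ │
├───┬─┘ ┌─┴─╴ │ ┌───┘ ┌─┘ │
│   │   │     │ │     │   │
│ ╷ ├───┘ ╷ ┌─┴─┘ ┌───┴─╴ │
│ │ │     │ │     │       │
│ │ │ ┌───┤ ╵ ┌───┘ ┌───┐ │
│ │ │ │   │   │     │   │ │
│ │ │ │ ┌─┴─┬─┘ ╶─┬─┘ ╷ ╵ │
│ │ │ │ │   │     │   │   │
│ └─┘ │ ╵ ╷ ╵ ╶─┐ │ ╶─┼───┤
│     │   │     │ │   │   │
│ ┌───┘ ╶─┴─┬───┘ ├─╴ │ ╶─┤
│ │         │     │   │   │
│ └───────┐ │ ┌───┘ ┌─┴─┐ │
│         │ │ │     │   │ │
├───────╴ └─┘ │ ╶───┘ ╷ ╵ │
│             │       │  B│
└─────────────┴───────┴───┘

Directions: right, down, right, up, right, down, right, right, right, down, right, up, right, down, right, down, down, right, down, right, down, left, down, left, left, down, left, left, down, left, up, up, left, down, left, left, down, down, down, left, left, down, down, right, right, right, right, down, right, right, up, up, right, right, up, up, left, up, right, right, up, right, right, right, down, down, left, up, left, down, left, down, right, down, left, down, left, left, down, right, right, right, up, right, down, right
Number of turns: 60

Solution:

┌───┬───┬─────────────────┐
│A ↓│↱ ↓│                 │
│ ╷ ╵ ╷ └─────┬───┐ ╷ ┌─╴ │
│ │↳ ↑│↳ → → ↓│↱ ↓│ │ │   │
│ └─┬─┴───┬─┐ ╵ ╷ └─┤ │ ╶─┤
│   │     │ │↳ ↑│↳ ↓│ │   │
│ ╷ │ ╶─┐ │ └─┬─┴─┐ │ └───┤
│ │ │   │ │   │   │↓│     │
│ │ ├─╴ │ │ ╶─┘ ╷ │ └─┐ ╷ │
│ │ │   │ │     │ │↳ ↓│ │ │
├─┘ │ ╶─┤ ├─────┘ ├─┐ └─┤ │
│   │   │ │       │ │↳ ↓│ │
│ ╶─┘ ┌─┘ │ ╶─┬─╴ ╵ ├─╴ │ │
│     │   │   │     │↓ ↲│ │
├───┬─┘ ┌─┴─╴ │ ┌───┘ ┌─┘ │
│   │   │↓ ↰  │ │↓ ← ↲│   │
│ ╷ ├───┘ ╷ ┌─┴─┘ ┌───┴─╴ │
│ │ │↓ ← ↲│↑│↓ ← ↲│↱ → → ↓│
│ │ │ ┌───┤ ╵ ┌───┘ ┌───┐ │
│ │ │↓│   │↑ ↲│↱ → ↑│↓ ↰│↓│
│ │ │ │ ┌─┴─┬─┘ ╶─┬─┘ ╷ ╵ │
│ │ │↓│ │   │  ↑ ↰│↓ ↲│↑ ↲│
│ └─┘ │ ╵ ╷ ╵ ╶─┐ │ ╶─┼───┤
│↓ ← ↲│   │     │↑│↳ ↓│   │
│ ┌───┘ ╶─┴─┬───┘ ├─╴ │ ╶─┤
│↓│         │↱ → ↑│↓ ↲│   │
│ └───────┐ │ ┌───┘ ┌─┴─┐ │
│↳ → → → ↓│ │↑│↓ ← ↲│↱ ↓│ │
├───────╴ └─┘ │ ╶───┘ ╷ ╵ │
│        ↳ → ↑│↳ → → ↑│↳ B│
└─────────────┴───────┴───┘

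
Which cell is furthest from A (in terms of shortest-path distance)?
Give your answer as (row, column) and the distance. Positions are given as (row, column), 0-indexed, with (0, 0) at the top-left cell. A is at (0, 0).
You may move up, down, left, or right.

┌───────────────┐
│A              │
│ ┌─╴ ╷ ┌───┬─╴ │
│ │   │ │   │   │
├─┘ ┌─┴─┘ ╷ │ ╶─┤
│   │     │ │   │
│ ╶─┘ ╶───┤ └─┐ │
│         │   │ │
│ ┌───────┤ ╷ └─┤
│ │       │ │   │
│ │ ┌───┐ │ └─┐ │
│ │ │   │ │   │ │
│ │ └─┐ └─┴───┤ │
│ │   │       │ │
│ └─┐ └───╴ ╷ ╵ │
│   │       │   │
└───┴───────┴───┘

Computing BFS distances from A to all cells:
Furthest cell: (5, 4)
Distance: 37 steps

Path from A to the furthest cell:

┌───────────────┐
│A → ↓          │
│ ┌─╴ ╷ ┌───┬─╴ │
│ │↓ ↲│ │↱ ↓│   │
├─┘ ┌─┴─┘ ╷ │ ╶─┤
│↓ ↲│↱ → ↑│↓│   │
│ ╶─┘ ╶───┤ └─┐ │
│↳ → ↑    │↳ ↓│ │
│ ┌───────┤ ╷ └─┤
│ │↱ → → ↓│ │↳ ↓│
│ │ ┌───┐ │ └─┐ │
│ │↑│   │B│   │↓│
│ │ └─┐ └─┴───┤ │
│ │↑ ↰│    ↓ ↰│↓│
│ └─┐ └───╴ ╷ ╵ │
│   │↑ ← ← ↲│↑ ↲│
└───┴───────┴───┘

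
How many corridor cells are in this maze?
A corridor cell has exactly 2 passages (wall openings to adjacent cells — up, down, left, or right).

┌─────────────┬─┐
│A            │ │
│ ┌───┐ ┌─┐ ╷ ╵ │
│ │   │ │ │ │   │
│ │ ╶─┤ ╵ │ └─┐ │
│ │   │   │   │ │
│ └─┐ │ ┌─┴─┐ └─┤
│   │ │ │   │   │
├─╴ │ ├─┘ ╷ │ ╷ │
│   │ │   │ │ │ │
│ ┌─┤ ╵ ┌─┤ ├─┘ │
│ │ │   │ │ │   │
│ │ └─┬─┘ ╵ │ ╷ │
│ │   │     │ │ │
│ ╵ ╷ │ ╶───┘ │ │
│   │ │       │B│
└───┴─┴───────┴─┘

Counting cells with exactly 2 passages:
Total corridor cells: 46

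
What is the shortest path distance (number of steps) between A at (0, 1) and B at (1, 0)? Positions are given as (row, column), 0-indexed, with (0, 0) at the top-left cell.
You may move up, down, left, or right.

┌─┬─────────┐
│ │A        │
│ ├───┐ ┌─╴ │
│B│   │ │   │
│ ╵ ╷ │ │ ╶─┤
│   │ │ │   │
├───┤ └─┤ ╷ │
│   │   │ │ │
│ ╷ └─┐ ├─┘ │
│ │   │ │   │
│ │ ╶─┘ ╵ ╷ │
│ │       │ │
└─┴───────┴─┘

Finding path from (0, 1) to (1, 0):
Path: (0,1) → (0,2) → (0,3) → (0,4) → (0,5) → (1,5) → (1,4) → (2,4) → (2,5) → (3,5) → (4,5) → (4,4) → (5,4) → (5,3) → (4,3) → (3,3) → (3,2) → (2,2) → (1,2) → (1,1) → (2,1) → (2,0) → (1,0)
Distance: 22 steps

Solution:

┌─┬─────────┐
│ │A → → → ↓│
│ ├───┐ ┌─╴ │
│B│↓ ↰│ │↓ ↲│
│ ╵ ╷ │ │ ╶─┤
│↑ ↲│↑│ │↳ ↓│
├───┤ └─┤ ╷ │
│   │↑ ↰│ │↓│
│ ╷ └─┐ ├─┘ │
│ │   │↑│↓ ↲│
│ │ ╶─┘ ╵ ╷ │
│ │    ↑ ↲│ │
└─┴───────┴─┘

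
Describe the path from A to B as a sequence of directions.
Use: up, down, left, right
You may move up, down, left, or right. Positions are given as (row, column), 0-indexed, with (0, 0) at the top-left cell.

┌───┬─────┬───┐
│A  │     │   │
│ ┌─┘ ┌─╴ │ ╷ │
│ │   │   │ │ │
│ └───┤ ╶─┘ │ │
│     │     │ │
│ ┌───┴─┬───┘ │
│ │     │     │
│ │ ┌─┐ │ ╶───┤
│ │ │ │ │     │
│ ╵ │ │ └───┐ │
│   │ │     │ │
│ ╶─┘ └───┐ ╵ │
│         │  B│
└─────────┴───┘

Finding the path and converting it to directions:
Path through cells: (0,0) → (1,0) → (2,0) → (3,0) → (4,0) → (5,0) → (5,1) → (4,1) → (3,1) → (3,2) → (3,3) → (4,3) → (5,3) → (5,4) → (5,5) → (6,5) → (6,6)
Directions: down, down, down, down, down, right, up, up, right, right, down, down, right, right, down, right

Solution:

┌───┬─────┬───┐
│A  │     │   │
│ ┌─┘ ┌─╴ │ ╷ │
│↓│   │   │ │ │
│ └───┤ ╶─┘ │ │
│↓    │     │ │
│ ┌───┴─┬───┘ │
│↓│↱ → ↓│     │
│ │ ┌─┐ │ ╶───┤
│↓│↑│ │↓│     │
│ ╵ │ │ └───┐ │
│↳ ↑│ │↳ → ↓│ │
│ ╶─┘ └───┐ ╵ │
│         │↳ B│
└─────────┴───┘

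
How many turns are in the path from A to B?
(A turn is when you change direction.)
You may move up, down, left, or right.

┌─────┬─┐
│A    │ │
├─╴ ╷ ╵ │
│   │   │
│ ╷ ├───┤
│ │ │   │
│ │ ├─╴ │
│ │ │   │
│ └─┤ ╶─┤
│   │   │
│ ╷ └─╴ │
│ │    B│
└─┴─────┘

Directions: right, down, left, down, down, down, right, down, right, right
Number of turns: 6

Solution:

┌─────┬─┐
│A ↓  │ │
├─╴ ╷ ╵ │
│↓ ↲│   │
│ ╷ ├───┤
│↓│ │   │
│ │ ├─╴ │
│↓│ │   │
│ └─┤ ╶─┤
│↳ ↓│   │
│ ╷ └─╴ │
│ │↳ → B│
└─┴─────┘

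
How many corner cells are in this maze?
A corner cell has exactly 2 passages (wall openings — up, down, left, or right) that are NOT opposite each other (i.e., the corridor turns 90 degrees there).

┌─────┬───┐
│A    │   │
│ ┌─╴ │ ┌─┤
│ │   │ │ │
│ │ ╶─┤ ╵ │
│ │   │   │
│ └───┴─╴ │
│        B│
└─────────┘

Counting corner cells (2 non-opposite passages):
Total corners: 9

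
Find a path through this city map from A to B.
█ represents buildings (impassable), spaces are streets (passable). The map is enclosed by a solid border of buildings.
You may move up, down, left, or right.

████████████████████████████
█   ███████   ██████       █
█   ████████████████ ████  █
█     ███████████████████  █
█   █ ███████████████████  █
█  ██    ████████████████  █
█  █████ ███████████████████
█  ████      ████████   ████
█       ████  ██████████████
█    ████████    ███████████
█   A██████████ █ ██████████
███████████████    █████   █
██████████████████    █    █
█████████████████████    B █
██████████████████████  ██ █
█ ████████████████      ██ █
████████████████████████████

Finding the shortest path from A to B:
Movement: cardinal only
Path length: 30 steps
Directions: up → up → right → right → right → up → right → right → right → right → right → down → right → down → right → right → down → down → right → right → right → down → right → right → right → down → right → right → right → right

Solution:

████████████████████████████
█   ███████   ██████       █
█   ████████████████ ████  █
█     ███████████████████  █
█   █ ███████████████████  █
█  ██    ████████████████  █
█  █████ ███████████████████
█  ████↱→→→→↓████████   ████
█   ↱→→↑████↳↓██████████████
█   ↑████████↳→↓ ███████████
█   A██████████↓█ ██████████
███████████████↳→→↓█████   █
██████████████████↳→→↓█    █
█████████████████████↳→→→B █
██████████████████████  ██ █
█ ████████████████      ██ █
████████████████████████████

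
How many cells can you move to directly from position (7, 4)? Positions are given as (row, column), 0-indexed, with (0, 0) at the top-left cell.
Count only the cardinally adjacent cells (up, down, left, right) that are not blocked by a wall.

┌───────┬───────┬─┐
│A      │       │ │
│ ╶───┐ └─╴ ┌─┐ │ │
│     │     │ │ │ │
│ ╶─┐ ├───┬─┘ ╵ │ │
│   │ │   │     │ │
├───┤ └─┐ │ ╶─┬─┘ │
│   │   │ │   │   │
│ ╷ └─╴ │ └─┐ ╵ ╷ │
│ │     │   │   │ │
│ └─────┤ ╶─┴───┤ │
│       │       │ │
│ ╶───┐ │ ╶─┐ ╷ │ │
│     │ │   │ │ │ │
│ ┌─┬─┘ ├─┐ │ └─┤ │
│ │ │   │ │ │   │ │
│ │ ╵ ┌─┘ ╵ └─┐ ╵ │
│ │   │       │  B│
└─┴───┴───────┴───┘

Checking passable neighbors of (7, 4):
Neighbors: (8, 4)
Count: 1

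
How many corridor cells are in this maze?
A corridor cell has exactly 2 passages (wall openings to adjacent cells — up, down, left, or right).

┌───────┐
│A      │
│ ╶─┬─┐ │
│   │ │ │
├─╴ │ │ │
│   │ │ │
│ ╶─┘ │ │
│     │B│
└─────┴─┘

Counting cells with exactly 2 passages:
Total corridor cells: 14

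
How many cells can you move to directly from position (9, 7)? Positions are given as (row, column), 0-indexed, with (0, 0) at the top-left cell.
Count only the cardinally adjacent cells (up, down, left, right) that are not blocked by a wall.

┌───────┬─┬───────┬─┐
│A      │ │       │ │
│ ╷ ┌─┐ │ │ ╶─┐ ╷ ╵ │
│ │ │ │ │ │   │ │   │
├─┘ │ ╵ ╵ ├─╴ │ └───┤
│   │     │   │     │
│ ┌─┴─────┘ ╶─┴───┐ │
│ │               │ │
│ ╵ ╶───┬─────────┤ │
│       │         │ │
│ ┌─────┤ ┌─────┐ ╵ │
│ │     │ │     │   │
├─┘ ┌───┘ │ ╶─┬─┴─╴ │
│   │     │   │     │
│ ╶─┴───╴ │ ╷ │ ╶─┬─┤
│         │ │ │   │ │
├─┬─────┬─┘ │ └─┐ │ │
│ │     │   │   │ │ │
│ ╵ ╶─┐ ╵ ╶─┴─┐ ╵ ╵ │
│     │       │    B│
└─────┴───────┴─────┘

Checking passable neighbors of (9, 7):
Neighbors: (8, 7), (9, 8)
Count: 2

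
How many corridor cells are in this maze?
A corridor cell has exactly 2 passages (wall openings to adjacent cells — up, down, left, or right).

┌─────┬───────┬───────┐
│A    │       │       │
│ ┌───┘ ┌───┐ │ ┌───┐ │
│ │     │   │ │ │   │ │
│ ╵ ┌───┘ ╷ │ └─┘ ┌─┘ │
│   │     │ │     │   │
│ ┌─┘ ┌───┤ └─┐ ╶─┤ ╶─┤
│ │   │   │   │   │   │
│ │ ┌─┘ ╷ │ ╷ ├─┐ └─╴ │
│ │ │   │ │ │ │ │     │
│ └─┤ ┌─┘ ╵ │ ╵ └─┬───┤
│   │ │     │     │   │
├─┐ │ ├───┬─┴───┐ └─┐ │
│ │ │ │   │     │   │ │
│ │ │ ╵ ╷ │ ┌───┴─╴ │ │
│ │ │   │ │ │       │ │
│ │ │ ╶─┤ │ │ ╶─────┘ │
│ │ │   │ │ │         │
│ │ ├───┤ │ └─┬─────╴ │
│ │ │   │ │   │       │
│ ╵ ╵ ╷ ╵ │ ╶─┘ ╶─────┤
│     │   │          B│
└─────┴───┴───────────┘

Counting cells with exactly 2 passages:
Total corridor cells: 99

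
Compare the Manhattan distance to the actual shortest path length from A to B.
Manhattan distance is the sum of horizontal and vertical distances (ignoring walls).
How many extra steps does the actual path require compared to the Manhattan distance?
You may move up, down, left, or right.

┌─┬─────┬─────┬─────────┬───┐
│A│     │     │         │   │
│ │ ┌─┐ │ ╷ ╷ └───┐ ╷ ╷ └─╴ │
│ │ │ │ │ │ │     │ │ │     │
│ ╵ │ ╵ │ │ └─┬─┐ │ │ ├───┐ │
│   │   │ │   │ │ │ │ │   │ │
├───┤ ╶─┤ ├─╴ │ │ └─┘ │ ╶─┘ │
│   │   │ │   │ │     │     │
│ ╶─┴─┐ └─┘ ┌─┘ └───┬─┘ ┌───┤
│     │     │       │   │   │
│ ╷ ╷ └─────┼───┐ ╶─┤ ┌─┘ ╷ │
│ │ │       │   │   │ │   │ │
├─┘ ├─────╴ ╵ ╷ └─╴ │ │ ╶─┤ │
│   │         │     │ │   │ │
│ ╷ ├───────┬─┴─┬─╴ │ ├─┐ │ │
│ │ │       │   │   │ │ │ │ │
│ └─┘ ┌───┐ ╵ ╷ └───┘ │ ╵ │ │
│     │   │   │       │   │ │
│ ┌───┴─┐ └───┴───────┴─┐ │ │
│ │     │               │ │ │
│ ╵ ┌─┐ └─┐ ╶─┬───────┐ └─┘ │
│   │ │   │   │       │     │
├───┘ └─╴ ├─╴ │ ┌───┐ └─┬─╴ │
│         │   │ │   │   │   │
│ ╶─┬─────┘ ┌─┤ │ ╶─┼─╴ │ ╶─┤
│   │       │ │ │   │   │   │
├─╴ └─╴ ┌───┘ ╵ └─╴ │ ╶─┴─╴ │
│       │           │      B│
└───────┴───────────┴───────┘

Manhattan distance: |13 - 0| + |13 - 0| = 26
Actual path length: 100
Extra steps: 100 - 26 = 74

Solution:

┌─┬─────┬─────┬─────────┬───┐
│A│↱ → ↓│  ↱ ↓│      ↱ ↓│   │
│ │ ┌─┐ │ ╷ ╷ └───┐ ╷ ╷ └─╴ │
│↓│↑│ │↓│ │↑│↳ → ↓│ │↑│↳ → ↓│
│ ╵ │ ╵ │ │ └─┬─┐ │ │ ├───┐ │
│↳ ↑│↓ ↲│ │↑ ↰│ │↓│ │↑│   │↓│
├───┤ ╶─┤ ├─╴ │ │ └─┘ │ ╶─┘ │
│   │↳ ↓│ │↱ ↑│ │↳ → ↑│↓ ← ↲│
│ ╶─┴─┐ └─┘ ┌─┘ └───┬─┘ ┌───┤
│     │↳ → ↑│       │↓ ↲│   │
│ ╷ ╷ └─────┼───┐ ╶─┤ ┌─┘ ╷ │
│ │ │       │   │   │↓│   │ │
├─┘ ├─────╴ ╵ ╷ └─╴ │ │ ╶─┤ │
│   │         │     │↓│   │ │
│ ╷ ├───────┬─┴─┬─╴ │ ├─┐ │ │
│ │ │↓ ← ← ↰│↓ ↰│   │↓│ │ │ │
│ └─┘ ┌───┐ ╵ ╷ └───┘ │ ╵ │ │
│↓ ← ↲│   │↑ ↲│↑ ← ← ↲│   │ │
│ ┌───┴─┐ └───┴───────┴─┐ │ │
│↓│↱ → ↓│  ↱ → → → → → ↓│ │ │
│ ╵ ┌─┐ └─┐ ╶─┬───────┐ └─┘ │
│↳ ↑│ │↳ ↓│↑ ↰│       │↳ → ↓│
├───┘ └─╴ ├─╴ │ ┌───┐ └─┬─╴ │
│↓ ← ← ← ↲│↱ ↑│ │   │   │↓ ↲│
│ ╶─┬─────┘ ┌─┤ │ ╶─┼─╴ │ ╶─┤
│↳ ↓│  ↱ → ↑│ │ │   │   │↳ ↓│
├─╴ └─╴ ┌───┘ ╵ └─╴ │ ╶─┴─╴ │
│  ↳ → ↑│           │      B│
└───────┴───────────┴───────┘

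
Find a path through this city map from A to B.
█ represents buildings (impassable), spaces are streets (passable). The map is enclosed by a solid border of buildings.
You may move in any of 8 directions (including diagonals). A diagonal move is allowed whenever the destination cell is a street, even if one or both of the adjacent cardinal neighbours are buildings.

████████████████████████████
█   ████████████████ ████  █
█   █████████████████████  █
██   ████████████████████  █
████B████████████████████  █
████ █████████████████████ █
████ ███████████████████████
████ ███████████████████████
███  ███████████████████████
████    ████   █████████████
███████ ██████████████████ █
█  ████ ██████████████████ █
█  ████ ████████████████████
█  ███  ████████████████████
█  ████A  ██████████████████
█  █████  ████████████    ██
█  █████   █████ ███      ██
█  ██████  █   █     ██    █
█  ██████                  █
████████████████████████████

Finding the shortest path from A to B:
Movement: 8-directional
Path length: 11 steps
Directions: up → up → up → up → up-left → left → up-left → up → up → up → up

Solution:

████████████████████████████
█   ████████████████ ████  █
█   █████████████████████  █
██   ████████████████████  █
████B████████████████████  █
████↑█████████████████████ █
████↑███████████████████████
████↑███████████████████████
███ ↑███████████████████████
████ ↖← ████   █████████████
███████↖██████████████████ █
█  ████↑██████████████████ █
█  ████↑████████████████████
█  ███ ↑████████████████████
█  ████A  ██████████████████
█  █████  ████████████    ██
█  █████   █████ ███      ██
█  ██████  █   █     ██    █
█  ██████                  █
████████████████████████████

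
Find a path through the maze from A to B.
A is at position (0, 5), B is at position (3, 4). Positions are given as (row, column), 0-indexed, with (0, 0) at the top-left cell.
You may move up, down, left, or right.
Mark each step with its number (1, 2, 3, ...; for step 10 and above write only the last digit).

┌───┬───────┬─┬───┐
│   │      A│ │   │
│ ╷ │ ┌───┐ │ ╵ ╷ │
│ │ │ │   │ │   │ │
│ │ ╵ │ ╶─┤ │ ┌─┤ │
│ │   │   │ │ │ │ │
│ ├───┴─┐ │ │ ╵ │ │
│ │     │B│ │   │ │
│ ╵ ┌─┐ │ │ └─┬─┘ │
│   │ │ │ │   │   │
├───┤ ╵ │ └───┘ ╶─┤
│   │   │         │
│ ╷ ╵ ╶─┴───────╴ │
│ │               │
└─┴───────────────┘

Finding the shortest path from (0, 5) to (3, 4):
Path length: 34 steps
Directions: left → left → left → down → down → left → up → up → left → down → down → down → down → right → up → right → right → down → down → left → down → right → right → right → right → right → right → up → left → left → left → left → up → up

Solution:

┌───┬───────┬─┬───┐
│9 8│3 2 1 A│ │   │
│ ╷ │ ┌───┐ │ ╵ ╷ │
│0│7│4│   │ │   │ │
│ │ ╵ │ ╶─┤ │ ┌─┤ │
│1│6 5│   │ │ │ │ │
│ ├───┴─┐ │ │ ╵ │ │
│2│5 6 7│B│ │   │ │
│ ╵ ┌─┐ │ │ └─┬─┘ │
│3 4│ │8│3│   │   │
├───┤ ╵ │ └───┘ ╶─┤
│   │0 9│2 1 0 9 8│
│ ╷ ╵ ╶─┴───────╴ │
│ │  1 2 3 4 5 6 7│
└─┴───────────────┘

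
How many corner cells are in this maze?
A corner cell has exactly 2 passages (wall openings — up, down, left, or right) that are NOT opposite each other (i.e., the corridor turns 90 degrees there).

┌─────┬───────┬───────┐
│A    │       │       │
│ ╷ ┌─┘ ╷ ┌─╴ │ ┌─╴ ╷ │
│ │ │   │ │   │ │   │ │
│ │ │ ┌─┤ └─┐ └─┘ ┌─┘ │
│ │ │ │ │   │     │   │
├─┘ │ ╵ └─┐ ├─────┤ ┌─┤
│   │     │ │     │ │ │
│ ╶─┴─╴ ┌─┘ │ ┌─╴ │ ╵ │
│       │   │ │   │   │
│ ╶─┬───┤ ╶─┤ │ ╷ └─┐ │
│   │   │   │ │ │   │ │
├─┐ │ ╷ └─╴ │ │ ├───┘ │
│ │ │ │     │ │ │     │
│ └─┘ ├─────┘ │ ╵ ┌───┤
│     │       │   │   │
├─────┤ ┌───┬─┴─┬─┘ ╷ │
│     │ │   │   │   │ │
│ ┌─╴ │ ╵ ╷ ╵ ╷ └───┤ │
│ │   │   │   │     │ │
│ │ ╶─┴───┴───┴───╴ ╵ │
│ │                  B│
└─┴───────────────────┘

Counting corner cells (2 non-opposite passages):
Total corners: 61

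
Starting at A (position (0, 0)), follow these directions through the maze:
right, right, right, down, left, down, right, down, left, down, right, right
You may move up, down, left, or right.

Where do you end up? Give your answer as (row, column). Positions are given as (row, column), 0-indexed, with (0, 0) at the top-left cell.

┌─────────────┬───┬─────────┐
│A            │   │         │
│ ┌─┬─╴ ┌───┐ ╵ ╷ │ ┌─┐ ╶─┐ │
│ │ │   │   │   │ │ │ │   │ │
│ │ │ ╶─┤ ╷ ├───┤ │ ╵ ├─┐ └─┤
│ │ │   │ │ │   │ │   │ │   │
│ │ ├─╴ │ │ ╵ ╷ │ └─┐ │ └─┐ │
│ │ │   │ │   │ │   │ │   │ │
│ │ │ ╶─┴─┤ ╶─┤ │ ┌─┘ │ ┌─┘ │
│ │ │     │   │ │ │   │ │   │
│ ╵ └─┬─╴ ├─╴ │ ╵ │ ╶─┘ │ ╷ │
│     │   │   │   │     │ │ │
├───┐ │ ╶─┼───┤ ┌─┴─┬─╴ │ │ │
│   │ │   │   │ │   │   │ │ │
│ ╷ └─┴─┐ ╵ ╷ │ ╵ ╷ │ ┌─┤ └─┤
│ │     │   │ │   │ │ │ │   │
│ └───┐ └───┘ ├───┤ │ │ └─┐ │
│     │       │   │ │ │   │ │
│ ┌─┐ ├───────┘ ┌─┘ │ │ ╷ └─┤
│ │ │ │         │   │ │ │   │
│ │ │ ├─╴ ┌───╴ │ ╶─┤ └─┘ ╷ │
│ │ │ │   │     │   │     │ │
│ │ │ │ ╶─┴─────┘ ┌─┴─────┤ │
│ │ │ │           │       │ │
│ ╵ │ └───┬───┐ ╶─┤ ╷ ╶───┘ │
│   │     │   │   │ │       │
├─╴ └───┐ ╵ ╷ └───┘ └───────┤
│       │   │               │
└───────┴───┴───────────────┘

Following directions step by step:
Start: (0, 0)
  right: (0, 0) → (0, 1)
  right: (0, 1) → (0, 2)
  right: (0, 2) → (0, 3)
  down: (0, 3) → (1, 3)
  left: (1, 3) → (1, 2)
  down: (1, 2) → (2, 2)
  right: (2, 2) → (2, 3)
  down: (2, 3) → (3, 3)
  left: (3, 3) → (3, 2)
  down: (3, 2) → (4, 2)
  right: (4, 2) → (4, 3)
  right: (4, 3) → (4, 4)
Final position: (4, 4)

Path taken:

┌─────────────┬───┬─────────┐
│A → → ↓      │   │         │
│ ┌─┬─╴ ┌───┐ ╵ ╷ │ ┌─┐ ╶─┐ │
│ │ │↓ ↲│   │   │ │ │ │   │ │
│ │ │ ╶─┤ ╷ ├───┤ │ ╵ ├─┐ └─┤
│ │ │↳ ↓│ │ │   │ │   │ │   │
│ │ ├─╴ │ │ ╵ ╷ │ └─┐ │ └─┐ │
│ │ │↓ ↲│ │   │ │   │ │   │ │
│ │ │ ╶─┴─┤ ╶─┤ │ ┌─┘ │ ┌─┘ │
│ │ │↳ → B│   │ │ │   │ │   │
│ ╵ └─┬─╴ ├─╴ │ ╵ │ ╶─┘ │ ╷ │
│     │   │   │   │     │ │ │
├───┐ │ ╶─┼───┤ ┌─┴─┬─╴ │ │ │
│   │ │   │   │ │   │   │ │ │
│ ╷ └─┴─┐ ╵ ╷ │ ╵ ╷ │ ┌─┤ └─┤
│ │     │   │ │   │ │ │ │   │
│ └───┐ └───┘ ├───┤ │ │ └─┐ │
│     │       │   │ │ │   │ │
│ ┌─┐ ├───────┘ ┌─┘ │ │ ╷ └─┤
│ │ │ │         │   │ │ │   │
│ │ │ ├─╴ ┌───╴ │ ╶─┤ └─┘ ╷ │
│ │ │ │   │     │   │     │ │
│ │ │ │ ╶─┴─────┘ ┌─┴─────┤ │
│ │ │ │           │       │ │
│ ╵ │ └───┬───┐ ╶─┤ ╷ ╶───┘ │
│   │     │   │   │ │       │
├─╴ └───┐ ╵ ╷ └───┘ └───────┤
│       │   │               │
└───────┴───┴───────────────┘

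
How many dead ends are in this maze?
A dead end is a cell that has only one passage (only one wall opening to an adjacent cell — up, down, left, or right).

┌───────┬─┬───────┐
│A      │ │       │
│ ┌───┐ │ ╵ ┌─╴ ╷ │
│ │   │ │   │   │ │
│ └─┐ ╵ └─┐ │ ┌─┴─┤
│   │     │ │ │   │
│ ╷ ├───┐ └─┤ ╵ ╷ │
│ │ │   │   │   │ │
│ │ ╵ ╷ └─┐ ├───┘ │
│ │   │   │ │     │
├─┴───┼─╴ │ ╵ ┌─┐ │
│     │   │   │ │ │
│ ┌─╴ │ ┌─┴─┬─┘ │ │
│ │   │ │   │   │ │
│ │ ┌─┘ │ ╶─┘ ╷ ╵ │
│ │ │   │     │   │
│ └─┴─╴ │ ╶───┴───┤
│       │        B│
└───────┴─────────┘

Checking each cell for number of passages:

Dead ends found at positions:
  (0, 4)
  (1, 1)
  (1, 8)
  (2, 5)
  (4, 0)
  (5, 7)
  (6, 5)
  (7, 1)
  (7, 2)
  (8, 8)
Total dead ends: 10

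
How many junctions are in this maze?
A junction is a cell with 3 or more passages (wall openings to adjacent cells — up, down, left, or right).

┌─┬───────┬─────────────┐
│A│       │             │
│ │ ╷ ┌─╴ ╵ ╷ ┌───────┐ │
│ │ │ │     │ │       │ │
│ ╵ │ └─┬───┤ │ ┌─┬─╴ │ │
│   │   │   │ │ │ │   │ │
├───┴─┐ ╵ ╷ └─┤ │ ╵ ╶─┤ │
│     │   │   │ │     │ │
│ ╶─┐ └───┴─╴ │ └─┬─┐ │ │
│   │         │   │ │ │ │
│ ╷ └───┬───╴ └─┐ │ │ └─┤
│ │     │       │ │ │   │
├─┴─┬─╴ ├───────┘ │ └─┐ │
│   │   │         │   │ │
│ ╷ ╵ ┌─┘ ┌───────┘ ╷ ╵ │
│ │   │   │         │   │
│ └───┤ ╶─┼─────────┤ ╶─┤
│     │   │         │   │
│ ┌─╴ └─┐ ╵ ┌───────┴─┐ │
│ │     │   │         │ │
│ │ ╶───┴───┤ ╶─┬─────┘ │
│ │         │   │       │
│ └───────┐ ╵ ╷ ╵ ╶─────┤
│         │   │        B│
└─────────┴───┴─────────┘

Checking each cell for number of passages:

Junctions found (3+ passages):
  (0, 2): 3 passages
  (0, 6): 3 passages
  (1, 4): 3 passages
  (3, 9): 3 passages
  (4, 0): 3 passages
  (4, 6): 3 passages
  (5, 6): 3 passages
  (6, 9): 3 passages
  (7, 10): 3 passages
  (8, 0): 3 passages
  (9, 2): 3 passages
  (10, 6): 3 passages
  (11, 8): 3 passages
Total junctions: 13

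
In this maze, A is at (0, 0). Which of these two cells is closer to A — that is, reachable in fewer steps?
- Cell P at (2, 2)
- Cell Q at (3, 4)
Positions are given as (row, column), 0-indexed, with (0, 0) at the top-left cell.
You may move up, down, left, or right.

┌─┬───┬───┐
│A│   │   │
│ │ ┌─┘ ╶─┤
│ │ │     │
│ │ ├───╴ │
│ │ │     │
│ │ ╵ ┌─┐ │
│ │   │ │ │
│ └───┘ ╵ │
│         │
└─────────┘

Shortest path A → P at (2, 2): 12 steps
Shortest path A → Q at (3, 4): 9 steps

Q is closer (9 steps vs 12 steps).

Path to P:

┌─┬───┬───┐
│A│   │   │
│ │ ┌─┘ ╶─┤
│↓│ │     │
│ │ ├───╴ │
│↓│ │P ← ↰│
│ │ ╵ ┌─┐ │
│↓│   │ │↑│
│ └───┘ ╵ │
│↳ → → → ↑│
└─────────┘

Path to Q:

┌─┬───┬───┐
│A│   │   │
│ │ ┌─┘ ╶─┤
│↓│ │     │
│ │ ├───╴ │
│↓│ │     │
│ │ ╵ ┌─┐ │
│↓│   │ │Q│
│ └───┘ ╵ │
│↳ → → → ↑│
└─────────┘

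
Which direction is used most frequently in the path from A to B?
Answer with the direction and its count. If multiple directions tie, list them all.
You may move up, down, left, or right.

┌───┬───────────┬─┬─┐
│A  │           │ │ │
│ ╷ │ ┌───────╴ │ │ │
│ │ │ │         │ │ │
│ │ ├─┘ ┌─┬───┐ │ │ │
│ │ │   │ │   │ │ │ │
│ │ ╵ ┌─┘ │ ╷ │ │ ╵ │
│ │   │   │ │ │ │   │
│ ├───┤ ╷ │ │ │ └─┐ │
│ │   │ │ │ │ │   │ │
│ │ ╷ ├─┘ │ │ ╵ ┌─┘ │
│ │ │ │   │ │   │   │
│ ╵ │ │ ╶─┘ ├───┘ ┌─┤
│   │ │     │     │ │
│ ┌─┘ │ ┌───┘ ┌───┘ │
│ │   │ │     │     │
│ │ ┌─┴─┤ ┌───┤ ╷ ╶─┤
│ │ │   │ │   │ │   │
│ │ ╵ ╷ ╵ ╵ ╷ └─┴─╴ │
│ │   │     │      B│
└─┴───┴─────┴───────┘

Directions: down, down, down, down, down, down, right, up, up, right, down, down, down, left, down, down, right, up, right, down, right, right, up, right, down, right, right, right
Counts: {'down': 13, 'right': 10, 'up': 4, 'left': 1}
Most common: down (13 times)

Solution:

┌───┬───────────┬─┬─┐
│A  │           │ │ │
│ ╷ │ ┌───────╴ │ │ │
│↓│ │ │         │ │ │
│ │ ├─┘ ┌─┬───┐ │ │ │
│↓│ │   │ │   │ │ │ │
│ │ ╵ ┌─┘ │ ╷ │ │ ╵ │
│↓│   │   │ │ │ │   │
│ ├───┤ ╷ │ │ │ └─┐ │
│↓│↱ ↓│ │ │ │ │   │ │
│ │ ╷ ├─┘ │ │ ╵ ┌─┘ │
│↓│↑│↓│   │ │   │   │
│ ╵ │ │ ╶─┘ ├───┘ ┌─┤
│↳ ↑│↓│     │     │ │
│ ┌─┘ │ ┌───┘ ┌───┘ │
│ │↓ ↲│ │     │     │
│ │ ┌─┴─┤ ┌───┤ ╷ ╶─┤
│ │↓│↱ ↓│ │↱ ↓│ │   │
│ │ ╵ ╷ ╵ ╵ ╷ └─┴─╴ │
│ │↳ ↑│↳ → ↑│↳ → → B│
└─┴───┴─────┴───────┘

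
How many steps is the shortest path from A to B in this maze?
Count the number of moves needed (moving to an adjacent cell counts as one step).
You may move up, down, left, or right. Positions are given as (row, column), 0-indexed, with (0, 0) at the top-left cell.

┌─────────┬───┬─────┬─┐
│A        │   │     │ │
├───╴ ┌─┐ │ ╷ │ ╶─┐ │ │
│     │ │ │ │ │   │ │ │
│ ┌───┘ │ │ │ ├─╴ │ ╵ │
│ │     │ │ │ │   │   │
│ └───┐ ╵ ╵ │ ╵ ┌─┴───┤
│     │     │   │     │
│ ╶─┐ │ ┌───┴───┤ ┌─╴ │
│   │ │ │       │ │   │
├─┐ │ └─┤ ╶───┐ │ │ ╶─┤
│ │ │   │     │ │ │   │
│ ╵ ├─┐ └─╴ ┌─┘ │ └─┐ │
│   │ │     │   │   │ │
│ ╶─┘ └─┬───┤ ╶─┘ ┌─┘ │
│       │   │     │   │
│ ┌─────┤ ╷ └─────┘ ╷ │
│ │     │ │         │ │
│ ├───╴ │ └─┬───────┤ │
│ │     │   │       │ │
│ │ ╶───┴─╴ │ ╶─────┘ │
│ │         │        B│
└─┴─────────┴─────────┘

Using BFS to find shortest path:
Start: (0, 0), End: (10, 10)
Path found:
(0,0) → (0,1) → (0,2) → (1,2) → (1,1) → (1,0) → (2,0) → (3,0) → (3,1) → (3,2) → (4,2) → (5,2) → (5,3) → (6,3) → (6,4) → (6,5) → (5,5) → (5,4) → (4,4) → (4,5) → (4,6) → (4,7) → (5,7) → (6,7) → (6,6) → (7,6) → (7,7) → (7,8) → (6,8) → (5,8) → (4,8) → (3,8) → (3,9) → (3,10) → (4,10) → (4,9) → (5,9) → (5,10) → (6,10) → (7,10) → (8,10) → (9,10) → (10,10)
Number of steps: 42

Solution:

┌─────────┬───┬─────┬─┐
│A → ↓    │   │     │ │
├───╴ ┌─┐ │ ╷ │ ╶─┐ │ │
│↓ ← ↲│ │ │ │ │   │ │ │
│ ┌───┘ │ │ │ ├─╴ │ ╵ │
│↓│     │ │ │ │   │   │
│ └───┐ ╵ ╵ │ ╵ ┌─┴───┤
│↳ → ↓│     │   │↱ → ↓│
│ ╶─┐ │ ┌───┴───┤ ┌─╴ │
│   │↓│ │↱ → → ↓│↑│↓ ↲│
├─┐ │ └─┤ ╶───┐ │ │ ╶─┤
│ │ │↳ ↓│↑ ↰  │↓│↑│↳ ↓│
│ ╵ ├─┐ └─╴ ┌─┘ │ └─┐ │
│   │ │↳ → ↑│↓ ↲│↑  │↓│
│ ╶─┘ └─┬───┤ ╶─┘ ┌─┘ │
│       │   │↳ → ↑│  ↓│
│ ┌─────┤ ╷ └─────┘ ╷ │
│ │     │ │         │↓│
│ ├───╴ │ └─┬───────┤ │
│ │     │   │       │↓│
│ │ ╶───┴─╴ │ ╶─────┘ │
│ │         │        B│
└─┴─────────┴─────────┘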